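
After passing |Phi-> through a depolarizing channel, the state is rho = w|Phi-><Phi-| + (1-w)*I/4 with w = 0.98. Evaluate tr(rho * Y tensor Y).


|Phi-> = (|00> - |11>)/sqrt(2)
For the pure Bell state, <Y_A Y_B> = +1 (Bell-state Pauli correlator).
The maximally-mixed part I/4 has tr(I/4 * P tensor P) = 0 for any traceless Pauli P.
So <Y_A Y_B>_rho = w * (+1) + (1 - w) * 0
= 0.98 * (+1)
= 0.9800

0.9800


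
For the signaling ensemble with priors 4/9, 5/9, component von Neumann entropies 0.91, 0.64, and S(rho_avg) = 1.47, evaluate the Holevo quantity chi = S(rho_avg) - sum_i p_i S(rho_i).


chi = S(rho) - sum_i p_i * S(rho_i)
Weighted entropy = 4/9 * 0.91 + 5/9 * 0.64
= 0.7600
chi = 1.47 - 0.7600
= 0.7100

0.7100


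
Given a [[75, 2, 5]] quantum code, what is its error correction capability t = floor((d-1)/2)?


Code parameters: [[75, 2, 5]], distance d = 5.
Number of correctable errors = floor((d-1)/2)
= floor((5 - 1)/2)
= floor(4/2)
= 2

2


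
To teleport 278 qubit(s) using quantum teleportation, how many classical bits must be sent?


Quantum teleportation requires 2 classical bits per qubit teleported.
278 qubit(s) -> 2 * 278 = 556 classical bits

556


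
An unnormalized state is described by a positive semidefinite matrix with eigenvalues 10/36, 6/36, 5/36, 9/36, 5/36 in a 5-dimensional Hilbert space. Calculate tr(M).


tr(M) = sum of eigenvalues
= 10/36 + 6/36 + 5/36 + 9/36 + 5/36
= 35/36
= 0.9722

0.9722


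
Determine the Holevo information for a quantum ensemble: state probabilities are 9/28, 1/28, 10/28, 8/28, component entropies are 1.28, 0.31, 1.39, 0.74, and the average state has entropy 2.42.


chi = S(rho) - sum_i p_i * S(rho_i)
Weighted entropy = 9/28 * 1.28 + 1/28 * 0.31 + 10/28 * 1.39 + 8/28 * 0.74
= 1.1304
chi = 2.42 - 1.1304
= 1.2896

1.2896


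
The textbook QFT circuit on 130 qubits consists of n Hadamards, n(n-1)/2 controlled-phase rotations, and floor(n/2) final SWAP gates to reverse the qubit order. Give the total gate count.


Hadamard gates: 130
Controlled rotations: n*(n-1)/2 = 130*129/2 = 8385
SWAP gates: floor(n/2) = floor(130/2) = 65
Total = 130 + 8385 + 65
= 8580

8580


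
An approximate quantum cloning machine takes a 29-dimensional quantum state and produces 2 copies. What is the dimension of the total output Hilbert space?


Output space = H^(tensor 2) where dim(H) = 29
dim = 29^2
= 841

841


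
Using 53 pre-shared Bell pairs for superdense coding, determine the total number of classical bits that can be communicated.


Superdense coding allows 2 classical bits per shared entangled pair.
53 pair(s) -> 2 * 53 = 106 classical bits

106


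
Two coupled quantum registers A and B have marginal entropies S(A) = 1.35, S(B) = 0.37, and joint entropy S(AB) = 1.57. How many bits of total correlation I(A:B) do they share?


I(A:B) = S(A) + S(B) - S(AB)
= 1.35 + 0.37 - 1.57
= 0.1500

0.1500


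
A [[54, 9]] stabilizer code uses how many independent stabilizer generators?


For an [[n,k]] stabilizer code:
Number of stabilizer generators = n - k
= 54 - 9
= 45

45


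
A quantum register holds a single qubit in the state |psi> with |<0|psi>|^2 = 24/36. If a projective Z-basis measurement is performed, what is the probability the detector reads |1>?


|alpha|^2 = 24/36 = 0.6667
|beta|^2 = 1 - 24/36 = 12/36 = 0.3333
P(|1>) = |beta|^2 = 0.3333

0.3333


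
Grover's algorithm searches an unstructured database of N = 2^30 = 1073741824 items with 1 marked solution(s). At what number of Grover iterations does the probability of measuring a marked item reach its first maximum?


After j Grover iterations the success probability is P(j) = sin^2((2j+1)*theta), where sin(theta) = sqrt(k/N).
N = 2^30 = 1073741824, k = 1
sin(theta) = sqrt(k/N) = 3.051757812e-05
theta = arcsin(sqrt(k/N)) = 3.051757813e-05 rad
P(j) reaches its first maximum when (2j+1)*theta is as close as possible to pi/2, i.e. j = round(pi/(4*theta) - 1/2).
pi/(4*theta) - 1/2 = 25735.4270
(For comparison, the common estimate pi/4 * sqrt(N/k) = 25735.9270; the exact maximiser is used here.)
Optimal iterations = 25735

25735


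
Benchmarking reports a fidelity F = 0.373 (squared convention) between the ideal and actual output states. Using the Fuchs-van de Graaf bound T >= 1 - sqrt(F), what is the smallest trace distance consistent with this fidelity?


Fuchs-van de Graaf (squared-fidelity convention): 1 - sqrt(F) <= T <= sqrt(1 - F).
Lower bound: T >= 1 - sqrt(F)
sqrt(F) = sqrt(0.373) = 0.6107
T >= 1 - 0.6107
T >= 0.3893

0.3893


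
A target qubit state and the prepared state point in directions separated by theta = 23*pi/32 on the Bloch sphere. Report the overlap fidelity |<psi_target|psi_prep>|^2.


For states separated by angle theta on Bloch sphere:
F = cos^2(theta/2)
theta = 23*pi/32 = 2.2580
theta/2 = 1.1290
cos(theta/2) = 0.4276
F = 0.1828

0.1828


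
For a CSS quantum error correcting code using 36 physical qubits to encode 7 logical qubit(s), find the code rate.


Code rate R = k/n
= 7/36
= 0.1944

0.1944


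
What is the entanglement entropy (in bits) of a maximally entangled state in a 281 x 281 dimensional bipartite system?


For a maximally entangled state in d x d:
S = log2(d) = log2(281)
= 8.1344

8.1344


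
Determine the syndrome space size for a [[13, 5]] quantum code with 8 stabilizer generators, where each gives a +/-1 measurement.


Each stabilizer generator gives a binary (+1 or -1) measurement outcome.
With 8 independent generators:
Total syndromes = 2^8
= 256

256


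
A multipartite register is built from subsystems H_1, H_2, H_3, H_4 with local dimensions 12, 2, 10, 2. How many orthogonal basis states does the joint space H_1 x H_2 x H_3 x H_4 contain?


dim(H_1 x H_2 x H_3 x H_4) = 12 * 2 * 10 * 2
= 24 * 10 * 2
= 240 * 2
= 480

480


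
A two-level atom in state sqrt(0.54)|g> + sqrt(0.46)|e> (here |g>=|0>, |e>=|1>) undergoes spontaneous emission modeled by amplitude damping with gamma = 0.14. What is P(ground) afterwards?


For amplitude damping with parameter gamma on state sqrt(a)|0> + sqrt(b)|1>:
alpha^2 = 0.54, beta^2 = 0.46
P(|0>) = alpha^2 + gamma * beta^2
= 0.54 + 0.14 * 0.46
= 0.54 + 0.0644
= 0.6044

0.6044


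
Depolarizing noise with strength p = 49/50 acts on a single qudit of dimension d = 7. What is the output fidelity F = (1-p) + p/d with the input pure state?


F = (1-p) + p/d
= (1 - 0.9800) + 0.9800/7
= 0.0200 + 0.1400
= 0.1600

0.1600


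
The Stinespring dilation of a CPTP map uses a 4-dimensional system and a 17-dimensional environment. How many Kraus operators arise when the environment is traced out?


Tracing out the environment in an orthonormal basis {|i>_E} gives Kraus operators K_i = <i|_E U |0>_E.
Number of Kraus operators = dim(H_env) = d_env
= 17

17


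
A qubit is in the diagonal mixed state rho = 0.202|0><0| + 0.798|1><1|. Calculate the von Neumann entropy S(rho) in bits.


S = -p*log2(p) - (1-p)*log2(1-p)
p = 0.2020, 1-p = 0.7980
= -0.2020 * log2(0.2020) - 0.7980 * log2(0.7980)
= -(-0.4661) - (-0.2598)
= 0.7259

0.7259


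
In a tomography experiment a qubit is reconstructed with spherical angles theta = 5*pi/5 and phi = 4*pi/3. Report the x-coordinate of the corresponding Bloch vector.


theta = 3.1416, phi = 4.1888
r_x = sin(theta)*cos(phi) = 0.0000 * -0.5000
r_x = 0.0000

0.0000


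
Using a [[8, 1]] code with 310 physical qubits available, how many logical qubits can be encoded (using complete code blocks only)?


Each code block uses 8 physical qubits for 1 logical qubit(s).
Number of complete blocks = floor(310 / 8) = 38
Logical qubits = 38 * 1
= 38

38


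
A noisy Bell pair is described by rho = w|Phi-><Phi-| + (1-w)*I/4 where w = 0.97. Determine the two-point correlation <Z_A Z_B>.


|Phi-> = (|00> - |11>)/sqrt(2)
For the pure Bell state, <Z_A Z_B> = +1 (Bell-state Pauli correlator).
The maximally-mixed part I/4 has tr(I/4 * P tensor P) = 0 for any traceless Pauli P.
So <Z_A Z_B>_rho = w * (+1) + (1 - w) * 0
= 0.97 * (+1)
= 0.9700

0.9700


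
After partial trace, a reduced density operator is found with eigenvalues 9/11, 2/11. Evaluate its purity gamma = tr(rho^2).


tr(rho^2) = sum of eigenvalues squared
= (9/11)^2 + (2/11)^2
= (81 + 4) / 121
= 85/121
= 0.7025

0.7025


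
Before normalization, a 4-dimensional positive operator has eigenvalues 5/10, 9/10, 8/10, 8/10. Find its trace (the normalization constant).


tr(M) = sum of eigenvalues
= 5/10 + 9/10 + 8/10 + 8/10
= 30/10
= 3.0000

3.0000


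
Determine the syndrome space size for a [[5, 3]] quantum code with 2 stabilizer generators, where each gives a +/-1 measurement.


Each stabilizer generator gives a binary (+1 or -1) measurement outcome.
With 2 independent generators:
Total syndromes = 2^2
= 4

4


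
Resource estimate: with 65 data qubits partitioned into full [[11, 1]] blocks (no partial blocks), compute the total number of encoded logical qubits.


Each code block uses 11 physical qubits for 1 logical qubit(s).
Number of complete blocks = floor(65 / 11) = 5
Logical qubits = 5 * 1
= 5

5


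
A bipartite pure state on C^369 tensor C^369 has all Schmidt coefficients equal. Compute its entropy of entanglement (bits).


For a maximally entangled state in d x d:
S = log2(d) = log2(369)
= 8.5275

8.5275


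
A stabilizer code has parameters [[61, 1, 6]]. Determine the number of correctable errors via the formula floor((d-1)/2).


Code parameters: [[61, 1, 6]], distance d = 6.
Number of correctable errors = floor((d-1)/2)
= floor((6 - 1)/2)
= floor(5/2)
= 2

2


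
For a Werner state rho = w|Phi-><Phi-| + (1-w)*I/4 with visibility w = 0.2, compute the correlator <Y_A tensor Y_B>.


|Phi-> = (|00> - |11>)/sqrt(2)
For the pure Bell state, <Y_A Y_B> = +1 (Bell-state Pauli correlator).
The maximally-mixed part I/4 has tr(I/4 * P tensor P) = 0 for any traceless Pauli P.
So <Y_A Y_B>_rho = w * (+1) + (1 - w) * 0
= 0.2 * (+1)
= 0.2000

0.2000


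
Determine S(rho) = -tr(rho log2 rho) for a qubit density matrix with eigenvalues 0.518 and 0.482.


S = -p*log2(p) - (1-p)*log2(1-p)
p = 0.5180, 1-p = 0.4820
= -0.5180 * log2(0.5180) - 0.4820 * log2(0.4820)
= -(-0.4916) - (-0.5075)
= 0.9991

0.9991


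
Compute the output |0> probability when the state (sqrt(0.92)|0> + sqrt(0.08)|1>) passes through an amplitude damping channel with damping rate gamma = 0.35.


For amplitude damping with parameter gamma on state sqrt(a)|0> + sqrt(b)|1>:
alpha^2 = 0.92, beta^2 = 0.08
P(|0>) = alpha^2 + gamma * beta^2
= 0.92 + 0.35 * 0.08
= 0.92 + 0.0280
= 0.9480

0.9480


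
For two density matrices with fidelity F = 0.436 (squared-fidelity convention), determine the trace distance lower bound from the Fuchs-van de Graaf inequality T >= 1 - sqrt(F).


Fuchs-van de Graaf (squared-fidelity convention): 1 - sqrt(F) <= T <= sqrt(1 - F).
Lower bound: T >= 1 - sqrt(F)
sqrt(F) = sqrt(0.436) = 0.6603
T >= 1 - 0.6603
T >= 0.3397

0.3397


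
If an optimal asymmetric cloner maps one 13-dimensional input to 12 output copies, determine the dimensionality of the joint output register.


Output space = H^(tensor 12) where dim(H) = 13
dim = 13^12
= 169 (after 2 factors)
= 2197 (after 3 factors)
= 28561 (after 4 factors)
= 371293 (after 5 factors)
= 4826809 (after 6 factors)
= 62748517 (after 7 factors)
= 815730721 (after 8 factors)
= 10604499373 (after 9 factors)
= 137858491849 (after 10 factors)
= 1792160394037 (after 11 factors)
= 23298085122481 (after 12 factors)
= 23298085122481

23298085122481


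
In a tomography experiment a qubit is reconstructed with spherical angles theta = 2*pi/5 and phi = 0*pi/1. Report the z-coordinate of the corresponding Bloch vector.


theta = 1.2566, phi = 0.0000
r_z = cos(theta) = 0.3090

0.3090


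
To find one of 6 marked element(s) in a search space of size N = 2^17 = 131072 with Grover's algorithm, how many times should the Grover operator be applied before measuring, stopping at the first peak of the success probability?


After j Grover iterations the success probability is P(j) = sin^2((2j+1)*theta), where sin(theta) = sqrt(k/N).
N = 2^17 = 131072, k = 6
sin(theta) = sqrt(k/N) = 0.006765823467
theta = arcsin(sqrt(k/N)) = 0.006765875087 rad
P(j) reaches its first maximum when (2j+1)*theta is as close as possible to pi/2, i.e. j = round(pi/(4*theta) - 1/2).
pi/(4*theta) - 1/2 = 115.5823
(For comparison, the common estimate pi/4 * sqrt(N/k) = 116.0832; the exact maximiser is used here.)
Optimal iterations = 116

116


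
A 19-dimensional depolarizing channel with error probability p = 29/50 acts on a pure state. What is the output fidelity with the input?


F = (1-p) + p/d
= (1 - 0.5800) + 0.5800/19
= 0.4200 + 0.0305
= 0.4505

0.4505


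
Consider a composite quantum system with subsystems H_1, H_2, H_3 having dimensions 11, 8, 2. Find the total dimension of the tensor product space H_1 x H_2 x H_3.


dim(H_1 x H_2 x H_3) = 11 * 8 * 2
= 88 * 2
= 176

176


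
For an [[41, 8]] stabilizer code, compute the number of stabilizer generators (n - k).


For an [[n,k]] stabilizer code:
Number of stabilizer generators = n - k
= 41 - 8
= 33

33


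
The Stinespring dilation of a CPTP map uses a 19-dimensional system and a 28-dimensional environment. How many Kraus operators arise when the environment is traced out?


Tracing out the environment in an orthonormal basis {|i>_E} gives Kraus operators K_i = <i|_E U |0>_E.
Number of Kraus operators = dim(H_env) = d_env
= 28

28


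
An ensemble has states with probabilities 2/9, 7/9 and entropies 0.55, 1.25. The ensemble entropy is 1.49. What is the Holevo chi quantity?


chi = S(rho) - sum_i p_i * S(rho_i)
Weighted entropy = 2/9 * 0.55 + 7/9 * 1.25
= 1.0944
chi = 1.49 - 1.0944
= 0.3956

0.3956


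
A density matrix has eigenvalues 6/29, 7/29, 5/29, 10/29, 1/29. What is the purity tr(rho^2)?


tr(rho^2) = sum of eigenvalues squared
= (6/29)^2 + (7/29)^2 + (5/29)^2 + (10/29)^2 + (1/29)^2
= (36 + 49 + 25 + 100 + 1) / 841
= 211/841
= 0.2509

0.2509


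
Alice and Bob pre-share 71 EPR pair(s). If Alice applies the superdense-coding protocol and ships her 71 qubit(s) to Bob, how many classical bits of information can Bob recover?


Superdense coding allows 2 classical bits per shared entangled pair.
71 pair(s) -> 2 * 71 = 142 classical bits

142


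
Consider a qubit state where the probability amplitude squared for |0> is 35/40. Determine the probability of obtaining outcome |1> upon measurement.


|alpha|^2 = 35/40 = 0.8750
|beta|^2 = 1 - 35/40 = 5/40 = 0.1250
P(|1>) = |beta|^2 = 0.1250

0.1250


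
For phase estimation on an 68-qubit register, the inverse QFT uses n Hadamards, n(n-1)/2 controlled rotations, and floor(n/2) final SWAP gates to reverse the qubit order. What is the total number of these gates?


Hadamard gates: 68
Controlled rotations: n*(n-1)/2 = 68*67/2 = 2278
SWAP gates: floor(n/2) = floor(68/2) = 34
Total = 68 + 2278 + 34
= 2380

2380


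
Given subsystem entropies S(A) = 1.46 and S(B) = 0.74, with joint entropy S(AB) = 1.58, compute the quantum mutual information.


I(A:B) = S(A) + S(B) - S(AB)
= 1.46 + 0.74 - 1.58
= 0.6200

0.6200


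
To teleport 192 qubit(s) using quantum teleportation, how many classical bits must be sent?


Quantum teleportation requires 2 classical bits per qubit teleported.
192 qubit(s) -> 2 * 192 = 384 classical bits

384


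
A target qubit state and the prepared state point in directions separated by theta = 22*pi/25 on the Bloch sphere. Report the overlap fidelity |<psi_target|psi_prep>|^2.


For states separated by angle theta on Bloch sphere:
F = cos^2(theta/2)
theta = 22*pi/25 = 2.7646
theta/2 = 1.3823
cos(theta/2) = 0.1874
F = 0.0351

0.0351


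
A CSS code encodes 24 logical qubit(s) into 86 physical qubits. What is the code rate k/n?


Code rate R = k/n
= 24/86
= 0.2791

0.2791


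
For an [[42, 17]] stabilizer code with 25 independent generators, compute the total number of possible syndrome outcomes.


Each stabilizer generator gives a binary (+1 or -1) measurement outcome.
With 25 independent generators:
Total syndromes = 2^25
= 33554432

33554432


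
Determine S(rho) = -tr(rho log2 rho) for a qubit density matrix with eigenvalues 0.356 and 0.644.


S = -p*log2(p) - (1-p)*log2(1-p)
p = 0.3560, 1-p = 0.6440
= -0.3560 * log2(0.3560) - 0.6440 * log2(0.6440)
= -(-0.5305) - (-0.4089)
= 0.9393

0.9393


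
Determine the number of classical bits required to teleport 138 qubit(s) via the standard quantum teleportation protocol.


Quantum teleportation requires 2 classical bits per qubit teleported.
138 qubit(s) -> 2 * 138 = 276 classical bits

276


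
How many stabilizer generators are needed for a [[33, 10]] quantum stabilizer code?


For an [[n,k]] stabilizer code:
Number of stabilizer generators = n - k
= 33 - 10
= 23

23


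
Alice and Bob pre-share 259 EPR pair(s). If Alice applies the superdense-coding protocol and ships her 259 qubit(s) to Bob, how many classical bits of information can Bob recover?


Superdense coding allows 2 classical bits per shared entangled pair.
259 pair(s) -> 2 * 259 = 518 classical bits

518


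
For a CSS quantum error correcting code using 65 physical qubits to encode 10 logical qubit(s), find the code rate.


Code rate R = k/n
= 10/65
= 0.1538

0.1538


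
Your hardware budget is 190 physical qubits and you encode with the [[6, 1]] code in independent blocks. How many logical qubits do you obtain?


Each code block uses 6 physical qubits for 1 logical qubit(s).
Number of complete blocks = floor(190 / 6) = 31
Logical qubits = 31 * 1
= 31

31


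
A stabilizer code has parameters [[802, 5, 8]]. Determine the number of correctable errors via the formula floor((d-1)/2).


Code parameters: [[802, 5, 8]], distance d = 8.
Number of correctable errors = floor((d-1)/2)
= floor((8 - 1)/2)
= floor(7/2)
= 3

3


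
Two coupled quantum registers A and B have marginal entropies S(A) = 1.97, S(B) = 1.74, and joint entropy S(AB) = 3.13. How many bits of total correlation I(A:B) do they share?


I(A:B) = S(A) + S(B) - S(AB)
= 1.97 + 1.74 - 3.13
= 0.5800

0.5800


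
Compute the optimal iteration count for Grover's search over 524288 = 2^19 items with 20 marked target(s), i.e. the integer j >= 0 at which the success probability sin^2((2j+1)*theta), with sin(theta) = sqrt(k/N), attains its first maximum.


After j Grover iterations the success probability is P(j) = sin^2((2j+1)*theta), where sin(theta) = sqrt(k/N).
N = 2^19 = 524288, k = 20
sin(theta) = sqrt(k/N) = 0.006176323555
theta = arcsin(sqrt(k/N)) = 0.006176362824 rad
P(j) reaches its first maximum when (2j+1)*theta is as close as possible to pi/2, i.e. j = round(pi/(4*theta) - 1/2).
pi/(4*theta) - 1/2 = 126.6619
(For comparison, the common estimate pi/4 * sqrt(N/k) = 127.1627; the exact maximiser is used here.)
Optimal iterations = 127

127


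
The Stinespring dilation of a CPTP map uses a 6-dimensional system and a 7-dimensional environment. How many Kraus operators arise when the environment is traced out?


Tracing out the environment in an orthonormal basis {|i>_E} gives Kraus operators K_i = <i|_E U |0>_E.
Number of Kraus operators = dim(H_env) = d_env
= 7

7


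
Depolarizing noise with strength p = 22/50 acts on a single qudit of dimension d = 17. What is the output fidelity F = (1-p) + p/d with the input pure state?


F = (1-p) + p/d
= (1 - 0.4400) + 0.4400/17
= 0.5600 + 0.0259
= 0.5859

0.5859


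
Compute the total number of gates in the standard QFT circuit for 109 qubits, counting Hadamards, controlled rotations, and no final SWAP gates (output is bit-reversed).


Hadamard gates: 109
Controlled rotations: n*(n-1)/2 = 109*108/2 = 5886
SWAP gates: 0 (omitted)
Total = 109 + 5886
= 5995

5995


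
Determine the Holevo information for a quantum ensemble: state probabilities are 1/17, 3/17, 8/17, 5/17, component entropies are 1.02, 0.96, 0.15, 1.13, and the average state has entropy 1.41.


chi = S(rho) - sum_i p_i * S(rho_i)
Weighted entropy = 1/17 * 1.02 + 3/17 * 0.96 + 8/17 * 0.15 + 5/17 * 1.13
= 0.6324
chi = 1.41 - 0.6324
= 0.7776

0.7776


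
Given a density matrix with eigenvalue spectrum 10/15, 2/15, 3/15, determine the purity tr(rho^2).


tr(rho^2) = sum of eigenvalues squared
= (10/15)^2 + (2/15)^2 + (3/15)^2
= (100 + 4 + 9) / 225
= 113/225
= 0.5022

0.5022


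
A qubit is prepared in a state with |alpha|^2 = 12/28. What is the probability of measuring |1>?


|alpha|^2 = 12/28 = 0.4286
|beta|^2 = 1 - 12/28 = 16/28 = 0.5714
P(|1>) = |beta|^2 = 0.5714

0.5714


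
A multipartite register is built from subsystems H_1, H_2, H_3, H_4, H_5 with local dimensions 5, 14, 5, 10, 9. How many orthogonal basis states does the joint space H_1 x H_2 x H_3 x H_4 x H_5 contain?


dim(H_1 x H_2 x H_3 x H_4 x H_5) = 5 * 14 * 5 * 10 * 9
= 70 * 5 * 10 * 9
= 350 * 10 * 9
= 3500 * 9
= 31500

31500


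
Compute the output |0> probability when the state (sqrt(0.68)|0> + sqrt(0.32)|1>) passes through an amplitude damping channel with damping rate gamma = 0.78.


For amplitude damping with parameter gamma on state sqrt(a)|0> + sqrt(b)|1>:
alpha^2 = 0.68, beta^2 = 0.32
P(|0>) = alpha^2 + gamma * beta^2
= 0.68 + 0.78 * 0.32
= 0.68 + 0.2496
= 0.9296

0.9296


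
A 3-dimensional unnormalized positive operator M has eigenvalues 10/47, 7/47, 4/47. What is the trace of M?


tr(M) = sum of eigenvalues
= 10/47 + 7/47 + 4/47
= 21/47
= 0.4468

0.4468


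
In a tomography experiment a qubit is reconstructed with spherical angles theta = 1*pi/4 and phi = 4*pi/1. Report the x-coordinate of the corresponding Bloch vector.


theta = 0.7854, phi = 12.5664
r_x = sin(theta)*cos(phi) = 0.7071 * 1.0000
r_x = 0.7071

0.7071


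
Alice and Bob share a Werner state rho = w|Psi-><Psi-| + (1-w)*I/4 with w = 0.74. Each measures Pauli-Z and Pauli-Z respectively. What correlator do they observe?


|Psi-> = (|01> - |10>)/sqrt(2)
For the pure Bell state, <Z_A Z_B> = -1 (Bell-state Pauli correlator).
The maximally-mixed part I/4 has tr(I/4 * P tensor P) = 0 for any traceless Pauli P.
So <Z_A Z_B>_rho = w * (-1) + (1 - w) * 0
= 0.74 * (-1)
= -0.7400

-0.7400


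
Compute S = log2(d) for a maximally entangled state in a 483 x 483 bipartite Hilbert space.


For a maximally entangled state in d x d:
S = log2(d) = log2(483)
= 8.9159

8.9159


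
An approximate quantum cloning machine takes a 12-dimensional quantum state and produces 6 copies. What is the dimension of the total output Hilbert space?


Output space = H^(tensor 6) where dim(H) = 12
dim = 12^6
= 144 (after 2 factors)
= 1728 (after 3 factors)
= 20736 (after 4 factors)
= 248832 (after 5 factors)
= 2985984 (after 6 factors)
= 2985984

2985984


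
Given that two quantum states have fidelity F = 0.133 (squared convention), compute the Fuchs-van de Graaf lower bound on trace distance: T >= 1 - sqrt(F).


Fuchs-van de Graaf (squared-fidelity convention): 1 - sqrt(F) <= T <= sqrt(1 - F).
Lower bound: T >= 1 - sqrt(F)
sqrt(F) = sqrt(0.133) = 0.3647
T >= 1 - 0.3647
T >= 0.6353

0.6353


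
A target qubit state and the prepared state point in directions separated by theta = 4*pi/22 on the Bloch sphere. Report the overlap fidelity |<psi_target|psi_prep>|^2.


For states separated by angle theta on Bloch sphere:
F = cos^2(theta/2)
theta = 4*pi/22 = 0.5712
theta/2 = 0.2856
cos(theta/2) = 0.9595
F = 0.9206

0.9206


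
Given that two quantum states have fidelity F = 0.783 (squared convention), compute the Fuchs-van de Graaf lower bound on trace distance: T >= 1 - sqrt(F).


Fuchs-van de Graaf (squared-fidelity convention): 1 - sqrt(F) <= T <= sqrt(1 - F).
Lower bound: T >= 1 - sqrt(F)
sqrt(F) = sqrt(0.783) = 0.8849
T >= 1 - 0.8849
T >= 0.1151

0.1151


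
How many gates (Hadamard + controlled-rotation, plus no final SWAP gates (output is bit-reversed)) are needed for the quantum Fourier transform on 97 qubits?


Hadamard gates: 97
Controlled rotations: n*(n-1)/2 = 97*96/2 = 4656
SWAP gates: 0 (omitted)
Total = 97 + 4656
= 4753

4753


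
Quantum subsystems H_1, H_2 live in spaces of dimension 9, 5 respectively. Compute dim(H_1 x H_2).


dim(H_1 x H_2) = 9 * 5
= 45

45


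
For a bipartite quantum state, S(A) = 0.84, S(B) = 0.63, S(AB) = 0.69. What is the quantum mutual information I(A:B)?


I(A:B) = S(A) + S(B) - S(AB)
= 0.84 + 0.63 - 0.69
= 0.7800

0.7800


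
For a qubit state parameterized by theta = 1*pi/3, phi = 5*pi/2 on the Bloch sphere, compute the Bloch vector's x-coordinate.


theta = 1.0472, phi = 7.8540
r_x = sin(theta)*cos(phi) = 0.8660 * 0.0000
r_x = 0.0000

0.0000


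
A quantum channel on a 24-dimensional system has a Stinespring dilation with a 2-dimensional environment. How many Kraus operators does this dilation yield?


Tracing out the environment in an orthonormal basis {|i>_E} gives Kraus operators K_i = <i|_E U |0>_E.
Number of Kraus operators = dim(H_env) = d_env
= 2

2


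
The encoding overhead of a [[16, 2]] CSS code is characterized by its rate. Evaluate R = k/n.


Code rate R = k/n
= 2/16
= 0.1250

0.1250


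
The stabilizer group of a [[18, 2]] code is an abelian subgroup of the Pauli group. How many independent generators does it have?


For an [[n,k]] stabilizer code:
Number of stabilizer generators = n - k
= 18 - 2
= 16

16


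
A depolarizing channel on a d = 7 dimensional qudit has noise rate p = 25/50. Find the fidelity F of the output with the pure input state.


F = (1-p) + p/d
= (1 - 0.5000) + 0.5000/7
= 0.5000 + 0.0714
= 0.5714

0.5714


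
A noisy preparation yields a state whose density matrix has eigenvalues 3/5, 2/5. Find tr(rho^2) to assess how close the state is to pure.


tr(rho^2) = sum of eigenvalues squared
= (3/5)^2 + (2/5)^2
= (9 + 4) / 25
= 13/25
= 0.5200

0.5200


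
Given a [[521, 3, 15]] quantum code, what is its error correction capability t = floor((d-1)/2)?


Code parameters: [[521, 3, 15]], distance d = 15.
Number of correctable errors = floor((d-1)/2)
= floor((15 - 1)/2)
= floor(14/2)
= 7

7


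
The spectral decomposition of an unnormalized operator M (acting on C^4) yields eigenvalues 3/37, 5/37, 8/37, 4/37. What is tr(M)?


tr(M) = sum of eigenvalues
= 3/37 + 5/37 + 8/37 + 4/37
= 20/37
= 0.5405

0.5405


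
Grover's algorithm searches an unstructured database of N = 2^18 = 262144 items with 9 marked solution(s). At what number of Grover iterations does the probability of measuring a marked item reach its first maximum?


After j Grover iterations the success probability is P(j) = sin^2((2j+1)*theta), where sin(theta) = sqrt(k/N).
N = 2^18 = 262144, k = 9
sin(theta) = sqrt(k/N) = 0.005859375
theta = arcsin(sqrt(k/N)) = 0.005859408528 rad
P(j) reaches its first maximum when (2j+1)*theta is as close as possible to pi/2, i.e. j = round(pi/(4*theta) - 1/2).
pi/(4*theta) - 1/2 = 133.5405
(For comparison, the common estimate pi/4 * sqrt(N/k) = 134.0413; the exact maximiser is used here.)
Optimal iterations = 134

134


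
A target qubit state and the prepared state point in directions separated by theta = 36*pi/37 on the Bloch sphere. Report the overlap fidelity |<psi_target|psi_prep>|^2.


For states separated by angle theta on Bloch sphere:
F = cos^2(theta/2)
theta = 36*pi/37 = 3.0567
theta/2 = 1.5283
cos(theta/2) = 0.0424
F = 0.0018

0.0018


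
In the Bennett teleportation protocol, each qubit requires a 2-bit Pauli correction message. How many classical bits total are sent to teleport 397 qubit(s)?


Quantum teleportation requires 2 classical bits per qubit teleported.
397 qubit(s) -> 2 * 397 = 794 classical bits

794


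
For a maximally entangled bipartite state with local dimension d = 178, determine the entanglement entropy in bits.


For a maximally entangled state in d x d:
S = log2(d) = log2(178)
= 7.4757

7.4757


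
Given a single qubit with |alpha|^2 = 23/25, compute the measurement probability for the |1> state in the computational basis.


|alpha|^2 = 23/25 = 0.9200
|beta|^2 = 1 - 23/25 = 2/25 = 0.0800
P(|1>) = |beta|^2 = 0.0800

0.0800


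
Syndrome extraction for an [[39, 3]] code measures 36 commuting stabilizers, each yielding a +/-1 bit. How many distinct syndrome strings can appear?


Each stabilizer generator gives a binary (+1 or -1) measurement outcome.
With 36 independent generators:
Total syndromes = 2^36
= 68719476736

68719476736


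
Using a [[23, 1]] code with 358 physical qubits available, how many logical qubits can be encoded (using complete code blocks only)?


Each code block uses 23 physical qubits for 1 logical qubit(s).
Number of complete blocks = floor(358 / 23) = 15
Logical qubits = 15 * 1
= 15

15


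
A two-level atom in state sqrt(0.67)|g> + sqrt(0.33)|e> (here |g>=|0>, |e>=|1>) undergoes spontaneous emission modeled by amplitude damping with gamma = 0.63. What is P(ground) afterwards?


For amplitude damping with parameter gamma on state sqrt(a)|0> + sqrt(b)|1>:
alpha^2 = 0.67, beta^2 = 0.33
P(|0>) = alpha^2 + gamma * beta^2
= 0.67 + 0.63 * 0.33
= 0.67 + 0.2079
= 0.8779

0.8779


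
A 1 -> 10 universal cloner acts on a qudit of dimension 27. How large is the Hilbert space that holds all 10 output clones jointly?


Output space = H^(tensor 10) where dim(H) = 27
dim = 27^10
= 729 (after 2 factors)
= 19683 (after 3 factors)
= 531441 (after 4 factors)
= 14348907 (after 5 factors)
= 387420489 (after 6 factors)
= 10460353203 (after 7 factors)
= 282429536481 (after 8 factors)
= 7625597484987 (after 9 factors)
= 205891132094649 (after 10 factors)
= 205891132094649

205891132094649


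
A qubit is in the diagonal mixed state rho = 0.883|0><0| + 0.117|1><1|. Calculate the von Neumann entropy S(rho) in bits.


S = -p*log2(p) - (1-p)*log2(1-p)
p = 0.8830, 1-p = 0.1170
= -0.8830 * log2(0.8830) - 0.1170 * log2(0.1170)
= -(-0.1585) - (-0.3622)
= 0.5207

0.5207


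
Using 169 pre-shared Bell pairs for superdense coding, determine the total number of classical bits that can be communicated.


Superdense coding allows 2 classical bits per shared entangled pair.
169 pair(s) -> 2 * 169 = 338 classical bits

338


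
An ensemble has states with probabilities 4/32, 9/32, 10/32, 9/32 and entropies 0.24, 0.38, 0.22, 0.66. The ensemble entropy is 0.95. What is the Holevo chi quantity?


chi = S(rho) - sum_i p_i * S(rho_i)
Weighted entropy = 4/32 * 0.24 + 9/32 * 0.38 + 10/32 * 0.22 + 9/32 * 0.66
= 0.3912
chi = 0.95 - 0.3912
= 0.5587

0.5587


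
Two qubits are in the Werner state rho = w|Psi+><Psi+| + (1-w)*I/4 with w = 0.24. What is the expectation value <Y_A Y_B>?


|Psi+> = (|01> + |10>)/sqrt(2)
For the pure Bell state, <Y_A Y_B> = +1 (Bell-state Pauli correlator).
The maximally-mixed part I/4 has tr(I/4 * P tensor P) = 0 for any traceless Pauli P.
So <Y_A Y_B>_rho = w * (+1) + (1 - w) * 0
= 0.24 * (+1)
= 0.2400

0.2400


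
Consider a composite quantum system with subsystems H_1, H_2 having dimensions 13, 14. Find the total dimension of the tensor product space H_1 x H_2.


dim(H_1 x H_2) = 13 * 14
= 182

182


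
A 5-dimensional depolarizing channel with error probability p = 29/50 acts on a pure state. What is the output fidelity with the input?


F = (1-p) + p/d
= (1 - 0.5800) + 0.5800/5
= 0.4200 + 0.1160
= 0.5360

0.5360


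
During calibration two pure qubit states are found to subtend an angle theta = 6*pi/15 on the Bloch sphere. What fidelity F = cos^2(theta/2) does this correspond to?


For states separated by angle theta on Bloch sphere:
F = cos^2(theta/2)
theta = 6*pi/15 = 1.2566
theta/2 = 0.6283
cos(theta/2) = 0.8090
F = 0.6545

0.6545


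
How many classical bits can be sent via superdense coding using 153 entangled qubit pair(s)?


Superdense coding allows 2 classical bits per shared entangled pair.
153 pair(s) -> 2 * 153 = 306 classical bits

306


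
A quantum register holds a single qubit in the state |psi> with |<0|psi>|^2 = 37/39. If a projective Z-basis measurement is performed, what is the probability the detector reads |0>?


|alpha|^2 = 37/39 = 0.9487
|beta|^2 = 1 - 37/39 = 2/39 = 0.0513
P(|0>) = |alpha|^2 = 0.9487

0.9487


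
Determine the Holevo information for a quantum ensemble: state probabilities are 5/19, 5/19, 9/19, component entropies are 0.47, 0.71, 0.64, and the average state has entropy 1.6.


chi = S(rho) - sum_i p_i * S(rho_i)
Weighted entropy = 5/19 * 0.47 + 5/19 * 0.71 + 9/19 * 0.64
= 0.6137
chi = 1.6 - 0.6137
= 0.9863

0.9863


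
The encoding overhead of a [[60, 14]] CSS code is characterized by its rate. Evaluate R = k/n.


Code rate R = k/n
= 14/60
= 0.2333

0.2333


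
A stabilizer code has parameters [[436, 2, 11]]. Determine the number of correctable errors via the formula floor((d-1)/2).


Code parameters: [[436, 2, 11]], distance d = 11.
Number of correctable errors = floor((d-1)/2)
= floor((11 - 1)/2)
= floor(10/2)
= 5

5


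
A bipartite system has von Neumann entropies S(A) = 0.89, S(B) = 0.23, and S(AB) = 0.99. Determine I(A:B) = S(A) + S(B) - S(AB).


I(A:B) = S(A) + S(B) - S(AB)
= 0.89 + 0.23 - 0.99
= 0.1300

0.1300


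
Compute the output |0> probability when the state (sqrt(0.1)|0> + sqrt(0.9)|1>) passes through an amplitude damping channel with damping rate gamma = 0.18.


For amplitude damping with parameter gamma on state sqrt(a)|0> + sqrt(b)|1>:
alpha^2 = 0.1, beta^2 = 0.9
P(|0>) = alpha^2 + gamma * beta^2
= 0.1 + 0.18 * 0.9
= 0.1 + 0.1620
= 0.2620

0.2620


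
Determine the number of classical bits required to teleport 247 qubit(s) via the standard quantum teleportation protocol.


Quantum teleportation requires 2 classical bits per qubit teleported.
247 qubit(s) -> 2 * 247 = 494 classical bits

494


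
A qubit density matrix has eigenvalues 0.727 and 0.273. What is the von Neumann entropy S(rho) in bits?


S = -p*log2(p) - (1-p)*log2(1-p)
p = 0.7270, 1-p = 0.2730
= -0.7270 * log2(0.7270) - 0.2730 * log2(0.2730)
= -(-0.3344) - (-0.5113)
= 0.8457

0.8457


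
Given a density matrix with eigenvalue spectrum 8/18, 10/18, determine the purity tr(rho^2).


tr(rho^2) = sum of eigenvalues squared
= (8/18)^2 + (10/18)^2
= (64 + 100) / 324
= 164/324
= 0.5062

0.5062


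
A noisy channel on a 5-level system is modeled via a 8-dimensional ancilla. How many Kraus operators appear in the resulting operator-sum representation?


Tracing out the environment in an orthonormal basis {|i>_E} gives Kraus operators K_i = <i|_E U |0>_E.
Number of Kraus operators = dim(H_env) = d_env
= 8

8


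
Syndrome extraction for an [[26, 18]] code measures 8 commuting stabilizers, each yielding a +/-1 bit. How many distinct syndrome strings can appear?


Each stabilizer generator gives a binary (+1 or -1) measurement outcome.
With 8 independent generators:
Total syndromes = 2^8
= 256

256


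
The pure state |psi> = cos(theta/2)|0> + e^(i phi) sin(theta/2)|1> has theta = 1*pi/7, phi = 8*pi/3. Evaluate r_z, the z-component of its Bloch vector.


theta = 0.4488, phi = 8.3776
r_z = cos(theta) = 0.9010

0.9010


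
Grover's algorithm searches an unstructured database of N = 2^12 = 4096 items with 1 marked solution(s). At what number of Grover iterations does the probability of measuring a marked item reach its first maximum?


After j Grover iterations the success probability is P(j) = sin^2((2j+1)*theta), where sin(theta) = sqrt(k/N).
N = 2^12 = 4096, k = 1
sin(theta) = sqrt(k/N) = 0.015625
theta = arcsin(sqrt(k/N)) = 0.01562563585 rad
P(j) reaches its first maximum when (2j+1)*theta is as close as possible to pi/2, i.e. j = round(pi/(4*theta) - 1/2).
pi/(4*theta) - 1/2 = 49.7634
(For comparison, the common estimate pi/4 * sqrt(N/k) = 50.2655; the exact maximiser is used here.)
Optimal iterations = 50

50


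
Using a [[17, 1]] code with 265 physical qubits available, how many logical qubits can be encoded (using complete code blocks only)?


Each code block uses 17 physical qubits for 1 logical qubit(s).
Number of complete blocks = floor(265 / 17) = 15
Logical qubits = 15 * 1
= 15

15


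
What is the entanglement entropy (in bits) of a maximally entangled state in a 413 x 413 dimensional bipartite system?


For a maximally entangled state in d x d:
S = log2(d) = log2(413)
= 8.6900

8.6900


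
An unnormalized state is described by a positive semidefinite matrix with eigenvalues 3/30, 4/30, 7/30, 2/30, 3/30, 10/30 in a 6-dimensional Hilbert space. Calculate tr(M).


tr(M) = sum of eigenvalues
= 3/30 + 4/30 + 7/30 + 2/30 + 3/30 + 10/30
= 29/30
= 0.9667

0.9667


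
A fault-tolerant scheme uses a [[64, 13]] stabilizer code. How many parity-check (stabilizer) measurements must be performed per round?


For an [[n,k]] stabilizer code:
Number of stabilizer generators = n - k
= 64 - 13
= 51

51


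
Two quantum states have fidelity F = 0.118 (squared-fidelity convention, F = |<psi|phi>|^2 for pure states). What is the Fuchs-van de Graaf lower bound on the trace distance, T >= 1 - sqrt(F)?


Fuchs-van de Graaf (squared-fidelity convention): 1 - sqrt(F) <= T <= sqrt(1 - F).
Lower bound: T >= 1 - sqrt(F)
sqrt(F) = sqrt(0.118) = 0.3435
T >= 1 - 0.3435
T >= 0.6565

0.6565


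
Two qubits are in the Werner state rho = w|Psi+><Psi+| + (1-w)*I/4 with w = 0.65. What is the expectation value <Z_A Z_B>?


|Psi+> = (|01> + |10>)/sqrt(2)
For the pure Bell state, <Z_A Z_B> = -1 (Bell-state Pauli correlator).
The maximally-mixed part I/4 has tr(I/4 * P tensor P) = 0 for any traceless Pauli P.
So <Z_A Z_B>_rho = w * (-1) + (1 - w) * 0
= 0.65 * (-1)
= -0.6500

-0.6500


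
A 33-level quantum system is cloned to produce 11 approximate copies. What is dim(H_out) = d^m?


Output space = H^(tensor 11) where dim(H) = 33
dim = 33^11
= 1089 (after 2 factors)
= 35937 (after 3 factors)
= 1185921 (after 4 factors)
= 39135393 (after 5 factors)
= 1291467969 (after 6 factors)
= 42618442977 (after 7 factors)
= 1406408618241 (after 8 factors)
= 46411484401953 (after 9 factors)
= 1531578985264449 (after 10 factors)
= 50542106513726817 (after 11 factors)
= 50542106513726817

50542106513726817


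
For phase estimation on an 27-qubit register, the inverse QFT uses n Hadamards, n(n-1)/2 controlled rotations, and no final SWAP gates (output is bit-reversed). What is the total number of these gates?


Hadamard gates: 27
Controlled rotations: n*(n-1)/2 = 27*26/2 = 351
SWAP gates: 0 (omitted)
Total = 27 + 351
= 378

378


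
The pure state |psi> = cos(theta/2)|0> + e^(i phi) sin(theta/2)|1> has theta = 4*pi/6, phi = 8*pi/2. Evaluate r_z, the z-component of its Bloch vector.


theta = 2.0944, phi = 12.5664
r_z = cos(theta) = -0.5000

-0.5000


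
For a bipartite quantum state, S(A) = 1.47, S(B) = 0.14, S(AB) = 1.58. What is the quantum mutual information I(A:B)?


I(A:B) = S(A) + S(B) - S(AB)
= 1.47 + 0.14 - 1.58
= 0.0300

0.0300


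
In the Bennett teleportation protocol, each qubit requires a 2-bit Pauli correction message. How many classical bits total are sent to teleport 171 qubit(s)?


Quantum teleportation requires 2 classical bits per qubit teleported.
171 qubit(s) -> 2 * 171 = 342 classical bits

342


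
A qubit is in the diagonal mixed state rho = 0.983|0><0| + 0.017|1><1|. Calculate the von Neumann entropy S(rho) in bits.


S = -p*log2(p) - (1-p)*log2(1-p)
p = 0.9830, 1-p = 0.0170
= -0.9830 * log2(0.9830) - 0.0170 * log2(0.0170)
= -(-0.0243) - (-0.0999)
= 0.1242

0.1242


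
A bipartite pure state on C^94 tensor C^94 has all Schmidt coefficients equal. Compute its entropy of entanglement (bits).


For a maximally entangled state in d x d:
S = log2(d) = log2(94)
= 6.5546

6.5546


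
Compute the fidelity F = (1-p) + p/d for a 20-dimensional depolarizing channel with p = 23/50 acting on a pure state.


F = (1-p) + p/d
= (1 - 0.4600) + 0.4600/20
= 0.5400 + 0.0230
= 0.5630

0.5630
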